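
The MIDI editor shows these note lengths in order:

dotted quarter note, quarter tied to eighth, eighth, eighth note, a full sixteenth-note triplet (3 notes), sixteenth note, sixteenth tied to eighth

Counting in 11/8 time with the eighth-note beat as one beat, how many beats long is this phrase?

11

One eighth-note beat = 2 sixteenth notes.
Each duration in sixteenth notes: dotted quarter note = 6; quarter tied to eighth (quarter + eighth) = 6; eighth = 2; eighth note = 2; a full sixteenth-note triplet (3 notes) (three triplet sixteenths span one eighth) = 2; sixteenth note = 1; sixteenth tied to eighth (sixteenth + eighth) = 3.
Adding: 6 + 6 + 2 + 2 + 2 + 1 + 3 = 22.
22 ÷ 2 = 11 beats.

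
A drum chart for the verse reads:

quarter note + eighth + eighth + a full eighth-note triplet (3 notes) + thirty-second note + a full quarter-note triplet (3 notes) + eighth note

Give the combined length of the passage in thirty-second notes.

45

In thirty-second notes: quarter note = 8; eighth = 4; eighth = 4; a full eighth-note triplet (3 notes) (three triplet eighths span one quarter) = 8; thirty-second note = 1; a full quarter-note triplet (3 notes) (three triplet quarters span one half) = 16; eighth note = 4.
Altogether 8 + 4 + 4 + 8 + 1 + 16 + 4 = 45 thirty-second notes.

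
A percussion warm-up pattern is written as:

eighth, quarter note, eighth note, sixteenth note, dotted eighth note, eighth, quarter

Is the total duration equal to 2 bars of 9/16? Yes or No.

Yes

One bar of 9/16 = 9 sixteenth notes, so 2 bars = 18.
Each duration in sixteenth notes: eighth = 2; quarter note = 4; eighth note = 2; sixteenth note = 1; dotted eighth note = 3; eighth = 2; quarter = 4.
Altogether 2 + 4 + 2 + 1 + 3 + 2 + 4 = 18.
18 equals 18, so the answer is Yes.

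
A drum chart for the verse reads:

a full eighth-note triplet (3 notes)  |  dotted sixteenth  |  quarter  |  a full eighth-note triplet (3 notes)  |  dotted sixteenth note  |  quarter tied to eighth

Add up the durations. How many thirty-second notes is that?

42

In thirty-second notes: a full eighth-note triplet (3 notes) (three triplet eighths span one quarter) = 8; dotted sixteenth = 3; quarter = 8; a full eighth-note triplet (3 notes) (three triplet eighths span one quarter) = 8; dotted sixteenth note = 3; quarter tied to eighth (quarter + eighth) = 12.
Sum: 8 + 3 + 8 + 8 + 3 + 12 = 42 thirty-second notes.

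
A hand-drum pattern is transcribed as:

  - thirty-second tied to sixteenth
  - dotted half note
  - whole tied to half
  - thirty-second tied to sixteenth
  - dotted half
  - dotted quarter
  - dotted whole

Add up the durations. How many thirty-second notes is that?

162

Working in thirty-second notes: thirty-second tied to sixteenth (thirty-second + sixteenth) = 3; dotted half note = 24; whole tied to half (whole + half) = 48; thirty-second tied to sixteenth (thirty-second + sixteenth) = 3; dotted half = 24; dotted quarter = 12; dotted whole = 48.
Sum: 3 + 24 + 48 + 3 + 24 + 12 + 48 = 162 thirty-second notes.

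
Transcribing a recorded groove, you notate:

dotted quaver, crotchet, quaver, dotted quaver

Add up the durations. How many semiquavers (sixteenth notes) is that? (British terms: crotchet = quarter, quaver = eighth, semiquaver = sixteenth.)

Working in sixteenth notes: dotted quaver = 3; crotchet = 4; quaver = 2; dotted quaver = 3.
Altogether 3 + 4 + 2 + 3 = 12 sixteenth notes.

12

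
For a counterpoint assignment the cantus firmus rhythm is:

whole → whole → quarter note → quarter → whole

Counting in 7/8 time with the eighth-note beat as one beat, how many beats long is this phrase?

One eighth-note beat = 2 sixteenth notes.
Working in sixteenth notes: whole = 16; whole = 16; quarter note = 4; quarter = 4; whole = 16.
Total: 16 + 16 + 4 + 4 + 16 = 56.
56 ÷ 2 = 28 beats.

28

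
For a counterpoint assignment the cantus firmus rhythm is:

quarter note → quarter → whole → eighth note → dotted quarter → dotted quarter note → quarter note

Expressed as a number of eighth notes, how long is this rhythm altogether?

21

Working in eighth notes: quarter note = 2; quarter = 2; whole = 8; eighth note = 1; dotted quarter = 3; dotted quarter note = 3; quarter note = 2.
Altogether 2 + 2 + 8 + 1 + 3 + 3 + 2 = 21 eighth notes.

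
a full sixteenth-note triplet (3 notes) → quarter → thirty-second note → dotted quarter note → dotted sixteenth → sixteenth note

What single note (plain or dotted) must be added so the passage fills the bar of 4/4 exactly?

The bar of 4/4 = 32 thirty-second notes.
Each duration in thirty-second notes: a full sixteenth-note triplet (3 notes) (three triplet sixteenths span one eighth) = 4; quarter = 8; thirty-second note = 1; dotted quarter note = 12; dotted sixteenth = 3; sixteenth note = 2.
Adding: 4 + 8 + 1 + 12 + 3 + 2 = 30.
Remaining: 32 − 30 = 2 thirty-second notes, which is a sixteenth note.

sixteenth note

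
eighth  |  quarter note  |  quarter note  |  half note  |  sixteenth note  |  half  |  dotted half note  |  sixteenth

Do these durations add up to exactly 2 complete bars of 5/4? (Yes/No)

Yes

One bar of 5/4 = 20 sixteenth notes, so 2 bars = 40.
Convert each value to sixteenth notes: eighth = 2; quarter note = 4; quarter note = 4; half note = 8; sixteenth note = 1; half = 8; dotted half note = 12; sixteenth = 1.
Adding: 2 + 4 + 4 + 8 + 1 + 8 + 12 + 1 = 40.
40 equals 40, so the answer is Yes.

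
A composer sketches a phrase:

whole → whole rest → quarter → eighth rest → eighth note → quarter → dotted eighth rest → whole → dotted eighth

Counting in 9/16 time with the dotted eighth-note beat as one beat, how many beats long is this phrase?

22

One dotted eighth-note beat = 3 sixteenth notes.
In sixteenth notes: whole = 16; whole rest = 16; quarter = 4; eighth rest = 2; eighth note = 2; quarter = 4; dotted eighth rest = 3; whole = 16; dotted eighth = 3.
Total: 16 + 16 + 4 + 2 + 2 + 4 + 3 + 16 + 3 = 66.
66 ÷ 3 = 22 beats.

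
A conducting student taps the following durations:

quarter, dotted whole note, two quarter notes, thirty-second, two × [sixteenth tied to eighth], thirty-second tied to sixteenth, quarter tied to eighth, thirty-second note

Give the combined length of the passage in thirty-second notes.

101

In thirty-second notes: quarter = 8; dotted whole note = 48; quarter note = 8; quarter note = 8; thirty-second = 1; sixteenth tied to eighth (sixteenth + eighth) = 6; sixteenth tied to eighth (sixteenth + eighth) = 6; thirty-second tied to sixteenth (thirty-second + sixteenth) = 3; quarter tied to eighth (quarter + eighth) = 12; thirty-second note = 1.
Total: 8 + 48 + 8 + 8 + 1 + 6 + 6 + 3 + 12 + 1 = 101 thirty-second notes.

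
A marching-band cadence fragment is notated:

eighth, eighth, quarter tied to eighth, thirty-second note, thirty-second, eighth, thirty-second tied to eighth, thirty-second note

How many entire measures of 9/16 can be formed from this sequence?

One bar of 9/16 = 18 thirty-second notes.
Working in thirty-second notes: eighth = 4; eighth = 4; quarter tied to eighth (quarter + eighth) = 12; thirty-second note = 1; thirty-second = 1; eighth = 4; thirty-second tied to eighth (thirty-second + eighth) = 5; thirty-second note = 1.
Sum: 4 + 4 + 12 + 1 + 1 + 4 + 5 + 1 = 32.
32 ÷ 18 = 1 complete bar with 14 left over.

1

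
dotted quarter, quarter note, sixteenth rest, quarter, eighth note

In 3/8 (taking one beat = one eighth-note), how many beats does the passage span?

One eighth-note beat = 2 sixteenth notes.
Each duration in sixteenth notes: dotted quarter = 6; quarter note = 4; sixteenth rest = 1; quarter = 4; eighth note = 2.
Adding: 6 + 4 + 1 + 4 + 2 = 17.
17 ÷ 2 = 8.5 beats.

8.5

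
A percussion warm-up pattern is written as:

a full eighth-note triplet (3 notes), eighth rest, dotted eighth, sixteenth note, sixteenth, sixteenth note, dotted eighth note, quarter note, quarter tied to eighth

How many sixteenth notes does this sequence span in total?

Working in sixteenth notes: a full eighth-note triplet (3 notes) (three triplet eighths span one quarter) = 4; eighth rest = 2; dotted eighth = 3; sixteenth note = 1; sixteenth = 1; sixteenth note = 1; dotted eighth note = 3; quarter note = 4; quarter tied to eighth (quarter + eighth) = 6.
Sum: 4 + 2 + 3 + 1 + 1 + 1 + 3 + 4 + 6 = 25 sixteenth notes.

25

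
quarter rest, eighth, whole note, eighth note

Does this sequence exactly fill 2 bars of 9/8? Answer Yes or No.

No

One bar of 9/8 = 9 eighth notes, so 2 bars = 18.
In eighth notes: quarter rest = 2; eighth = 1; whole note = 8; eighth note = 1.
Sum: 2 + 1 + 8 + 1 = 12.
12 falls short of 18, so the answer is No.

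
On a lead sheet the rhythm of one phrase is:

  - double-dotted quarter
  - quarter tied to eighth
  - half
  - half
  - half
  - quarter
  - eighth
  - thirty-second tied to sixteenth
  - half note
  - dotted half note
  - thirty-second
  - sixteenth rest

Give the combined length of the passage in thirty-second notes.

In thirty-second notes: double-dotted quarter = 14; quarter tied to eighth (quarter + eighth) = 12; half = 16; half = 16; half = 16; quarter = 8; eighth = 4; thirty-second tied to sixteenth (thirty-second + sixteenth) = 3; half note = 16; dotted half note = 24; thirty-second = 1; sixteenth rest = 2.
Adding: 14 + 12 + 16 + 16 + 16 + 8 + 4 + 3 + 16 + 24 + 1 + 2 = 132 thirty-second notes.

132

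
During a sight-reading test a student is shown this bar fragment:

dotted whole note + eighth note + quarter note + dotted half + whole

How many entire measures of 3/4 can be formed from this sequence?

4

One bar of 3/4 = 6 eighth notes.
Each duration in eighth notes: dotted whole note = 12; eighth note = 1; quarter note = 2; dotted half = 6; whole = 8.
Total: 12 + 1 + 2 + 6 + 8 = 29.
29 ÷ 6 = 4 complete bars with 5 left over.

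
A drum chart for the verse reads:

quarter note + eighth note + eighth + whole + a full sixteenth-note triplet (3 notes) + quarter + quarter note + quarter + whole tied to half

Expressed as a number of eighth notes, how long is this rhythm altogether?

Convert each value to eighth notes: quarter note = 2; eighth note = 1; eighth = 1; whole = 8; a full sixteenth-note triplet (3 notes) (three triplet sixteenths span one eighth) = 1; quarter = 2; quarter note = 2; quarter = 2; whole tied to half (whole + half) = 12.
Adding: 2 + 1 + 1 + 8 + 1 + 2 + 2 + 2 + 12 = 31 eighth notes.

31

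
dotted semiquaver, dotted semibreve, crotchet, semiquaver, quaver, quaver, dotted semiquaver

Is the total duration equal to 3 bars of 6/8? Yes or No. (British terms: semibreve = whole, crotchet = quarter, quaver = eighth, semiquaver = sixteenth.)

One bar of 6/8 = 24 thirty-second notes, so 3 bars = 72.
In thirty-second notes: dotted semiquaver = 3; dotted semibreve = 48; crotchet = 8; semiquaver = 2; quaver = 4; quaver = 4; dotted semiquaver = 3.
Total: 3 + 48 + 8 + 2 + 4 + 4 + 3 = 72.
72 equals 72, so the answer is Yes.

Yes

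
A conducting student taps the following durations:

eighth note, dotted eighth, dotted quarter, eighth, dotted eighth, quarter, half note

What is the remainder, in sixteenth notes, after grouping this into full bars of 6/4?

One bar of 6/4 = 24 sixteenth notes.
Each duration in sixteenth notes: eighth note = 2; dotted eighth = 3; dotted quarter = 6; eighth = 2; dotted eighth = 3; quarter = 4; half note = 8.
Total: 2 + 3 + 6 + 2 + 3 + 4 + 8 = 28.
28 ÷ 24 = 1 complete bar with 4 sixteenth notes remaining.

4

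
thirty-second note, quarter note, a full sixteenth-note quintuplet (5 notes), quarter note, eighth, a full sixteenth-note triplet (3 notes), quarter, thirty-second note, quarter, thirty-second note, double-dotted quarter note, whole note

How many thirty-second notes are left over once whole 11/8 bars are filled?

One bar of 11/8 = 44 thirty-second notes.
In thirty-second notes: thirty-second note = 1; quarter note = 8; a full sixteenth-note quintuplet (5 notes) (five quintuplet sixteenths span one quarter) = 8; quarter note = 8; eighth = 4; a full sixteenth-note triplet (3 notes) (three triplet sixteenths span one eighth) = 4; quarter = 8; thirty-second note = 1; quarter = 8; thirty-second note = 1; double-dotted quarter note = 14; whole note = 32.
Total: 1 + 8 + 8 + 8 + 4 + 4 + 8 + 1 + 8 + 1 + 14 + 32 = 97.
97 ÷ 44 = 2 complete bars with 9 thirty-second notes remaining.

9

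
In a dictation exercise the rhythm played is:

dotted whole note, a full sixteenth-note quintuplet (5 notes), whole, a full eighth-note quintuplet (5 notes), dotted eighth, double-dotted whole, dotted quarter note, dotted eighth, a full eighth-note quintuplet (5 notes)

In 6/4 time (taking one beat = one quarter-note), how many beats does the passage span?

One quarter-note beat = 4 sixteenth notes.
Convert each value to sixteenth notes: dotted whole note = 24; a full sixteenth-note quintuplet (5 notes) (five quintuplet sixteenths span one quarter) = 4; whole = 16; a full eighth-note quintuplet (5 notes) (five quintuplet eighths span one half) = 8; dotted eighth = 3; double-dotted whole = 28; dotted quarter note = 6; dotted eighth = 3; a full eighth-note quintuplet (5 notes) (five quintuplet eighths span one half) = 8.
Adding: 24 + 4 + 16 + 8 + 3 + 28 + 6 + 3 + 8 = 100.
100 ÷ 4 = 25 beats.

25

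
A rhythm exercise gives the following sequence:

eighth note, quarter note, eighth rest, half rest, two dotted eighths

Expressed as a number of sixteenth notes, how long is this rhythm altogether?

22

Convert each value to sixteenth notes: eighth note = 2; quarter note = 4; eighth rest = 2; half rest = 8; dotted eighth = 3; dotted eighth = 3.
Adding: 2 + 4 + 2 + 8 + 3 + 3 = 22 sixteenth notes.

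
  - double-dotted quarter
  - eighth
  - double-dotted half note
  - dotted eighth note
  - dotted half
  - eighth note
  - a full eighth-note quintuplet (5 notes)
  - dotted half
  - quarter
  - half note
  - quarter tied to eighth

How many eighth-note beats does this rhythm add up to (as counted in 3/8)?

One eighth-note beat = 2 sixteenth notes.
Each duration in sixteenth notes: double-dotted quarter = 7; eighth = 2; double-dotted half note = 14; dotted eighth note = 3; dotted half = 12; eighth note = 2; a full eighth-note quintuplet (5 notes) (five quintuplet eighths span one half) = 8; dotted half = 12; quarter = 4; half note = 8; quarter tied to eighth (quarter + eighth) = 6.
Adding: 7 + 2 + 14 + 3 + 12 + 2 + 8 + 12 + 4 + 8 + 6 = 78.
78 ÷ 2 = 39 beats.

39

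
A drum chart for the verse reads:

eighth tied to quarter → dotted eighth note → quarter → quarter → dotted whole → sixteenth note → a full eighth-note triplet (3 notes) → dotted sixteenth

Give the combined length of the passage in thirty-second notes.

Express everything in thirty-second notes: eighth tied to quarter (eighth + quarter) = 12; dotted eighth note = 6; quarter = 8; quarter = 8; dotted whole = 48; sixteenth note = 2; a full eighth-note triplet (3 notes) (three triplet eighths span one quarter) = 8; dotted sixteenth = 3.
Adding: 12 + 6 + 8 + 8 + 48 + 2 + 8 + 3 = 95 thirty-second notes.

95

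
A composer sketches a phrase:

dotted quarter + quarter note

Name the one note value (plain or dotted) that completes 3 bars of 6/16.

half note

3 bars of 6/16 = 9 eighth notes.
Express everything in eighth notes: dotted quarter = 3; quarter note = 2.
Altogether 3 + 2 = 5.
Remaining: 9 − 5 = 4 eighth notes, which is a half note.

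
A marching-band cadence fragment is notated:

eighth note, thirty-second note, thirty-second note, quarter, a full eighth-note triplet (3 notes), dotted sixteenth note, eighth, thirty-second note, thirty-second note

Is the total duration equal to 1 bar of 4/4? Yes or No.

One bar of 4/4 = 32 thirty-second notes.
Each duration in thirty-second notes: eighth note = 4; thirty-second note = 1; thirty-second note = 1; quarter = 8; a full eighth-note triplet (3 notes) (three triplet eighths span one quarter) = 8; dotted sixteenth note = 3; eighth = 4; thirty-second note = 1; thirty-second note = 1.
Sum: 4 + 1 + 1 + 8 + 8 + 3 + 4 + 1 + 1 = 31.
31 falls short of 32, so the answer is No.

No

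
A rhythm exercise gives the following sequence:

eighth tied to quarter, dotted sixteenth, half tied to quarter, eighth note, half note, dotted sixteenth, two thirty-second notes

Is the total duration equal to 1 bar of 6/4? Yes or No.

No

One bar of 6/4 = 48 thirty-second notes.
Working in thirty-second notes: eighth tied to quarter (eighth + quarter) = 12; dotted sixteenth = 3; half tied to quarter (half + quarter) = 24; eighth note = 4; half note = 16; dotted sixteenth = 3; thirty-second note = 1; thirty-second note = 1.
Sum: 12 + 3 + 24 + 4 + 16 + 3 + 1 + 1 = 64.
64 exceeds 48, so the answer is No.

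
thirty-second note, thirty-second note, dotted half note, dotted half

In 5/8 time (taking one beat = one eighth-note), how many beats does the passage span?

12.5

One eighth-note beat = 4 thirty-second notes.
Express everything in thirty-second notes: thirty-second note = 1; thirty-second note = 1; dotted half note = 24; dotted half = 24.
Altogether 1 + 1 + 24 + 24 = 50.
50 ÷ 4 = 12.5 beats.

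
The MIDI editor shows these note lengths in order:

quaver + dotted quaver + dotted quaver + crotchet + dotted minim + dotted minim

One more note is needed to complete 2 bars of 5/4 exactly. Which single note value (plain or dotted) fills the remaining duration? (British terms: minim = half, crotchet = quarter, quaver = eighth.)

2 bars of 5/4 = 40 sixteenth notes.
Convert each value to sixteenth notes: quaver = 2; dotted quaver = 3; dotted quaver = 3; crotchet = 4; dotted minim = 12; dotted minim = 12.
Sum: 2 + 3 + 3 + 4 + 12 + 12 = 36.
Remaining: 40 − 36 = 4 sixteenth notes, which is a quarter note.

quarter note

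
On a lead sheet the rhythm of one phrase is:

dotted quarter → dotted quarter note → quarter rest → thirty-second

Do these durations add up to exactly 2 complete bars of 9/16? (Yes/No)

One bar of 9/16 = 18 thirty-second notes, so 2 bars = 36.
Convert each value to thirty-second notes: dotted quarter = 12; dotted quarter note = 12; quarter rest = 8; thirty-second = 1.
Adding: 12 + 12 + 8 + 1 = 33.
33 falls short of 36, so the answer is No.

No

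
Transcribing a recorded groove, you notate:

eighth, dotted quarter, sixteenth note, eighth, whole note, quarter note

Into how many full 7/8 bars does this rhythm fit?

2

One bar of 7/8 = 14 sixteenth notes.
In sixteenth notes: eighth = 2; dotted quarter = 6; sixteenth note = 1; eighth = 2; whole note = 16; quarter note = 4.
Altogether 2 + 6 + 1 + 2 + 16 + 4 = 31.
31 ÷ 14 = 2 complete bars with 3 left over.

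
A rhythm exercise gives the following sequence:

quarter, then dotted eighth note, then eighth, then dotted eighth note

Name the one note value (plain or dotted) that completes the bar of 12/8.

dotted half note

The bar of 12/8 = 24 sixteenth notes.
Express everything in sixteenth notes: quarter = 4; dotted eighth note = 3; eighth = 2; dotted eighth note = 3.
Total: 4 + 3 + 2 + 3 = 12.
Remaining: 24 − 12 = 12 sixteenth notes, which is a dotted half note.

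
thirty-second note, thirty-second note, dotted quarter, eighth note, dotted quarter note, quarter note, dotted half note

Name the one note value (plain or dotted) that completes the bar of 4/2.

The bar of 4/2 = 64 thirty-second notes.
In thirty-second notes: thirty-second note = 1; thirty-second note = 1; dotted quarter = 12; eighth note = 4; dotted quarter note = 12; quarter note = 8; dotted half note = 24.
Sum: 1 + 1 + 12 + 4 + 12 + 8 + 24 = 62.
Remaining: 64 − 62 = 2 thirty-second notes, which is a sixteenth note.

sixteenth note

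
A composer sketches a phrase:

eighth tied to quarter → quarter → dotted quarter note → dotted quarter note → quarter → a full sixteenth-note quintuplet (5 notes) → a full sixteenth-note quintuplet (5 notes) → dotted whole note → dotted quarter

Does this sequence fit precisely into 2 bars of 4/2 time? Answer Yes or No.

Yes

One bar of 4/2 = 16 eighth notes, so 2 bars = 32.
Working in eighth notes: eighth tied to quarter (eighth + quarter) = 3; quarter = 2; dotted quarter note = 3; dotted quarter note = 3; quarter = 2; a full sixteenth-note quintuplet (5 notes) (five quintuplet sixteenths span one quarter) = 2; a full sixteenth-note quintuplet (5 notes) (five quintuplet sixteenths span one quarter) = 2; dotted whole note = 12; dotted quarter = 3.
Altogether 3 + 2 + 3 + 3 + 2 + 2 + 2 + 12 + 3 = 32.
32 equals 32, so the answer is Yes.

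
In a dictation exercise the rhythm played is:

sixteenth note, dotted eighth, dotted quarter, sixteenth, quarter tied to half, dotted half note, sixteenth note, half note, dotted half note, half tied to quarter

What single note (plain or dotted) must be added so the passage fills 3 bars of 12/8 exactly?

quarter note

3 bars of 12/8 = 72 sixteenth notes.
In sixteenth notes: sixteenth note = 1; dotted eighth = 3; dotted quarter = 6; sixteenth = 1; quarter tied to half (quarter + half) = 12; dotted half note = 12; sixteenth note = 1; half note = 8; dotted half note = 12; half tied to quarter (half + quarter) = 12.
Altogether 1 + 3 + 6 + 1 + 12 + 12 + 1 + 8 + 12 + 12 = 68.
Remaining: 72 − 68 = 4 sixteenth notes, which is a quarter note.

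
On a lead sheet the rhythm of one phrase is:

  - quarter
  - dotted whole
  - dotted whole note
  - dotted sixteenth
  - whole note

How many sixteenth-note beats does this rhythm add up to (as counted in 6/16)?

69.5

One sixteenth-note beat = 2 thirty-second notes.
Each duration in thirty-second notes: quarter = 8; dotted whole = 48; dotted whole note = 48; dotted sixteenth = 3; whole note = 32.
Altogether 8 + 48 + 48 + 3 + 32 = 139.
139 ÷ 2 = 69.5 beats.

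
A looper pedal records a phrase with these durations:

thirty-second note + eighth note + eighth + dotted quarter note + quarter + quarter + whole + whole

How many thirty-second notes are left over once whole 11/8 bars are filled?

One bar of 11/8 = 44 thirty-second notes.
Convert each value to thirty-second notes: thirty-second note = 1; eighth note = 4; eighth = 4; dotted quarter note = 12; quarter = 8; quarter = 8; whole = 32; whole = 32.
Total: 1 + 4 + 4 + 12 + 8 + 8 + 32 + 32 = 101.
101 ÷ 44 = 2 complete bars with 13 thirty-second notes remaining.

13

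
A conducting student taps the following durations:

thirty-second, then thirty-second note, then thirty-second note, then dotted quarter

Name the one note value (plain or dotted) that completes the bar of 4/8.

thirty-second note

The bar of 4/8 = 16 thirty-second notes.
In thirty-second notes: thirty-second = 1; thirty-second note = 1; thirty-second note = 1; dotted quarter = 12.
Adding: 1 + 1 + 1 + 12 = 15.
Remaining: 16 − 15 = 1 thirty-second note, which is a thirty-second note.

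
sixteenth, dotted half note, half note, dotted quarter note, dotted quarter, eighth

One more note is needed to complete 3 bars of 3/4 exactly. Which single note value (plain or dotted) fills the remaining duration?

3 bars of 3/4 = 36 sixteenth notes.
Convert each value to sixteenth notes: sixteenth = 1; dotted half note = 12; half note = 8; dotted quarter note = 6; dotted quarter = 6; eighth = 2.
Altogether 1 + 12 + 8 + 6 + 6 + 2 = 35.
Remaining: 36 − 35 = 1 sixteenth note, which is a sixteenth note.

sixteenth note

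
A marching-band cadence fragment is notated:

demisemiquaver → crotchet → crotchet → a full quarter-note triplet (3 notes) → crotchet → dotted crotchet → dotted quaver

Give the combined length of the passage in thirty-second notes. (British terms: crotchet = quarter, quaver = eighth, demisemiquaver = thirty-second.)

59

Each duration in thirty-second notes: demisemiquaver = 1; crotchet = 8; crotchet = 8; a full quarter-note triplet (3 notes) (three triplet quarters span one half) = 16; crotchet = 8; dotted crotchet = 12; dotted quaver = 6.
Total: 1 + 8 + 8 + 16 + 8 + 12 + 6 = 59 thirty-second notes.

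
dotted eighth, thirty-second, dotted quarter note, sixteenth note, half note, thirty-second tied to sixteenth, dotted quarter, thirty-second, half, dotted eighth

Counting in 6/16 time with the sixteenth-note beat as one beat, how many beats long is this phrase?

One sixteenth-note beat = 2 thirty-second notes.
Working in thirty-second notes: dotted eighth = 6; thirty-second = 1; dotted quarter note = 12; sixteenth note = 2; half note = 16; thirty-second tied to sixteenth (thirty-second + sixteenth) = 3; dotted quarter = 12; thirty-second = 1; half = 16; dotted eighth = 6.
Adding: 6 + 1 + 12 + 2 + 16 + 3 + 12 + 1 + 16 + 6 = 75.
75 ÷ 2 = 37.5 beats.

37.5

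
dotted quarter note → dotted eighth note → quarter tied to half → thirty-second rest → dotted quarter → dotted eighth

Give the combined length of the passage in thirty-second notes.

Express everything in thirty-second notes: dotted quarter note = 12; dotted eighth note = 6; quarter tied to half (quarter + half) = 24; thirty-second rest = 1; dotted quarter = 12; dotted eighth = 6.
Total: 12 + 6 + 24 + 1 + 12 + 6 = 61 thirty-second notes.

61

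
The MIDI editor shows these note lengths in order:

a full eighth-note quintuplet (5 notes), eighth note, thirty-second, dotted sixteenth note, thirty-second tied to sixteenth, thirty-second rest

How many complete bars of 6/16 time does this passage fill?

2

One bar of 6/16 = 12 thirty-second notes.
Express everything in thirty-second notes: a full eighth-note quintuplet (5 notes) (five quintuplet eighths span one half) = 16; eighth note = 4; thirty-second = 1; dotted sixteenth note = 3; thirty-second tied to sixteenth (thirty-second + sixteenth) = 3; thirty-second rest = 1.
Total: 16 + 4 + 1 + 3 + 3 + 1 = 28.
28 ÷ 12 = 2 complete bars with 4 left over.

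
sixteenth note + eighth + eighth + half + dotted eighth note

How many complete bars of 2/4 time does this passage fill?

2

One bar of 2/4 = 8 sixteenth notes.
Express everything in sixteenth notes: sixteenth note = 1; eighth = 2; eighth = 2; half = 8; dotted eighth note = 3.
Altogether 1 + 2 + 2 + 8 + 3 = 16.
16 ÷ 8 = 2 complete bars with 0 left over.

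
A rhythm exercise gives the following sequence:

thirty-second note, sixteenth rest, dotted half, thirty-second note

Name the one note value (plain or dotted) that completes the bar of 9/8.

The bar of 9/8 = 36 thirty-second notes.
Express everything in thirty-second notes: thirty-second note = 1; sixteenth rest = 2; dotted half = 24; thirty-second note = 1.
Total: 1 + 2 + 24 + 1 = 28.
Remaining: 36 − 28 = 8 thirty-second notes, which is a quarter note.

quarter note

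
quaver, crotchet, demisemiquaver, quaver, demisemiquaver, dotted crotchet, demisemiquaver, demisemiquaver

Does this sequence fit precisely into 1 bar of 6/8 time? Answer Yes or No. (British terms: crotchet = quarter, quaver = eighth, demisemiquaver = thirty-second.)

No

One bar of 6/8 = 24 thirty-second notes.
Working in thirty-second notes: quaver = 4; crotchet = 8; demisemiquaver = 1; quaver = 4; demisemiquaver = 1; dotted crotchet = 12; demisemiquaver = 1; demisemiquaver = 1.
Adding: 4 + 8 + 1 + 4 + 1 + 12 + 1 + 1 = 32.
32 exceeds 24, so the answer is No.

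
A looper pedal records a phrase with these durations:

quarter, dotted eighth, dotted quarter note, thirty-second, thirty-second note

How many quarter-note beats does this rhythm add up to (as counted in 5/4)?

One quarter-note beat = 8 thirty-second notes.
Express everything in thirty-second notes: quarter = 8; dotted eighth = 6; dotted quarter note = 12; thirty-second = 1; thirty-second note = 1.
Total: 8 + 6 + 12 + 1 + 1 = 28.
28 ÷ 8 = 3.5 beats.

3.5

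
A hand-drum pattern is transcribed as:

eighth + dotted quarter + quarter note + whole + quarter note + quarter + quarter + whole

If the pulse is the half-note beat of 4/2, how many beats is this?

7

One half-note beat = 4 eighth notes.
Working in eighth notes: eighth = 1; dotted quarter = 3; quarter note = 2; whole = 8; quarter note = 2; quarter = 2; quarter = 2; whole = 8.
Sum: 1 + 3 + 2 + 8 + 2 + 2 + 2 + 8 = 28.
28 ÷ 4 = 7 beats.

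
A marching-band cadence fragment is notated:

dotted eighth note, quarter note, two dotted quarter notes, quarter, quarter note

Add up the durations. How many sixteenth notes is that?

27

Express everything in sixteenth notes: dotted eighth note = 3; quarter note = 4; dotted quarter note = 6; dotted quarter note = 6; quarter = 4; quarter note = 4.
Adding: 3 + 4 + 6 + 6 + 4 + 4 = 27 sixteenth notes.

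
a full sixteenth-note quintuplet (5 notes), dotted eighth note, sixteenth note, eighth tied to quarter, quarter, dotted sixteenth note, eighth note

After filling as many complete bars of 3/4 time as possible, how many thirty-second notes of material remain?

19

One bar of 3/4 = 24 thirty-second notes.
Each duration in thirty-second notes: a full sixteenth-note quintuplet (5 notes) (five quintuplet sixteenths span one quarter) = 8; dotted eighth note = 6; sixteenth note = 2; eighth tied to quarter (eighth + quarter) = 12; quarter = 8; dotted sixteenth note = 3; eighth note = 4.
Altogether 8 + 6 + 2 + 12 + 8 + 3 + 4 = 43.
43 ÷ 24 = 1 complete bar with 19 thirty-second notes remaining.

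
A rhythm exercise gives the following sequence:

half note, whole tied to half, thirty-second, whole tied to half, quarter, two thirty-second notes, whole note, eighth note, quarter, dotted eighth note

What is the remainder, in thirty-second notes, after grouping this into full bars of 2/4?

13

One bar of 2/4 = 16 thirty-second notes.
Working in thirty-second notes: half note = 16; whole tied to half (whole + half) = 48; thirty-second = 1; whole tied to half (whole + half) = 48; quarter = 8; thirty-second note = 1; thirty-second note = 1; whole note = 32; eighth note = 4; quarter = 8; dotted eighth note = 6.
Total: 16 + 48 + 1 + 48 + 8 + 1 + 1 + 32 + 4 + 8 + 6 = 173.
173 ÷ 16 = 10 complete bars with 13 thirty-second notes remaining.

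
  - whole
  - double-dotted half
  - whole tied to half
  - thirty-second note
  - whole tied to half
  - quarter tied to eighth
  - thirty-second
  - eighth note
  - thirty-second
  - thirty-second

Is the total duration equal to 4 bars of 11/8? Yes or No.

One bar of 11/8 = 44 thirty-second notes, so 4 bars = 176.
In thirty-second notes: whole = 32; double-dotted half = 28; whole tied to half (whole + half) = 48; thirty-second note = 1; whole tied to half (whole + half) = 48; quarter tied to eighth (quarter + eighth) = 12; thirty-second = 1; eighth note = 4; thirty-second = 1; thirty-second = 1.
Sum: 32 + 28 + 48 + 1 + 48 + 12 + 1 + 4 + 1 + 1 = 176.
176 equals 176, so the answer is Yes.

Yes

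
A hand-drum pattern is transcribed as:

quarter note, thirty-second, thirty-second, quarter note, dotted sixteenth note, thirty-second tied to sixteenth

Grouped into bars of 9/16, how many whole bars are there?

1

One bar of 9/16 = 18 thirty-second notes.
Each duration in thirty-second notes: quarter note = 8; thirty-second = 1; thirty-second = 1; quarter note = 8; dotted sixteenth note = 3; thirty-second tied to sixteenth (thirty-second + sixteenth) = 3.
Sum: 8 + 1 + 1 + 8 + 3 + 3 = 24.
24 ÷ 18 = 1 complete bar with 6 left over.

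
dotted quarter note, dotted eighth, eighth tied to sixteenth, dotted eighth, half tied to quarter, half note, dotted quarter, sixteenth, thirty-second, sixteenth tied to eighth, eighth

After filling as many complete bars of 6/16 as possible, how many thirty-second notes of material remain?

One bar of 6/16 = 12 thirty-second notes.
Each duration in thirty-second notes: dotted quarter note = 12; dotted eighth = 6; eighth tied to sixteenth (eighth + sixteenth) = 6; dotted eighth = 6; half tied to quarter (half + quarter) = 24; half note = 16; dotted quarter = 12; sixteenth = 2; thirty-second = 1; sixteenth tied to eighth (sixteenth + eighth) = 6; eighth = 4.
Total: 12 + 6 + 6 + 6 + 24 + 16 + 12 + 2 + 1 + 6 + 4 = 95.
95 ÷ 12 = 7 complete bars with 11 thirty-second notes remaining.

11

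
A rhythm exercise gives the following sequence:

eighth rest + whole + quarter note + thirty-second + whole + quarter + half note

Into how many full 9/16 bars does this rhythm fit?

5

One bar of 9/16 = 18 thirty-second notes.
Express everything in thirty-second notes: eighth rest = 4; whole = 32; quarter note = 8; thirty-second = 1; whole = 32; quarter = 8; half note = 16.
Adding: 4 + 32 + 8 + 1 + 32 + 8 + 16 = 101.
101 ÷ 18 = 5 complete bars with 11 left over.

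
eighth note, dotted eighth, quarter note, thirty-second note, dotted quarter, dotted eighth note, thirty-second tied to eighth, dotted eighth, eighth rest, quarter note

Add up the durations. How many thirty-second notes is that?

Express everything in thirty-second notes: eighth note = 4; dotted eighth = 6; quarter note = 8; thirty-second note = 1; dotted quarter = 12; dotted eighth note = 6; thirty-second tied to eighth (thirty-second + eighth) = 5; dotted eighth = 6; eighth rest = 4; quarter note = 8.
Altogether 4 + 6 + 8 + 1 + 12 + 6 + 5 + 6 + 4 + 8 = 60 thirty-second notes.

60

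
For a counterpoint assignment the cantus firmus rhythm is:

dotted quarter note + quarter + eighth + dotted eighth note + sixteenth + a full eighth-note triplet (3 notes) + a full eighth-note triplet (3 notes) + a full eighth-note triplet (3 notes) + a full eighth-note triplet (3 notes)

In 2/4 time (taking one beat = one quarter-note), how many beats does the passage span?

One quarter-note beat = 4 sixteenth notes.
Each duration in sixteenth notes: dotted quarter note = 6; quarter = 4; eighth = 2; dotted eighth note = 3; sixteenth = 1; a full eighth-note triplet (3 notes) (three triplet eighths span one quarter) = 4; a full eighth-note triplet (3 notes) (three triplet eighths span one quarter) = 4; a full eighth-note triplet (3 notes) (three triplet eighths span one quarter) = 4; a full eighth-note triplet (3 notes) (three triplet eighths span one quarter) = 4.
Adding: 6 + 4 + 2 + 3 + 1 + 4 + 4 + 4 + 4 = 32.
32 ÷ 4 = 8 beats.

8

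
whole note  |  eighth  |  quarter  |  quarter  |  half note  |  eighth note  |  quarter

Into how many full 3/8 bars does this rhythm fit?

6

One bar of 3/8 = 3 eighth notes.
Express everything in eighth notes: whole note = 8; eighth = 1; quarter = 2; quarter = 2; half note = 4; eighth note = 1; quarter = 2.
Altogether 8 + 1 + 2 + 2 + 4 + 1 + 2 = 20.
20 ÷ 3 = 6 complete bars with 2 left over.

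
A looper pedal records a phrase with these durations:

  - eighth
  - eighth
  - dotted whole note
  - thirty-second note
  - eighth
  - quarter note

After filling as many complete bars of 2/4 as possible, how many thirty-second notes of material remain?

5

One bar of 2/4 = 16 thirty-second notes.
Express everything in thirty-second notes: eighth = 4; eighth = 4; dotted whole note = 48; thirty-second note = 1; eighth = 4; quarter note = 8.
Altogether 4 + 4 + 48 + 1 + 4 + 8 = 69.
69 ÷ 16 = 4 complete bars with 5 thirty-second notes remaining.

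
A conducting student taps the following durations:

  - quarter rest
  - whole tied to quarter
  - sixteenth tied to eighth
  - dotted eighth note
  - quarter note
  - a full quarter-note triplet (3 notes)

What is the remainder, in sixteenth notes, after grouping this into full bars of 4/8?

One bar of 4/8 = 8 sixteenth notes.
Express everything in sixteenth notes: quarter rest = 4; whole tied to quarter (whole + quarter) = 20; sixteenth tied to eighth (sixteenth + eighth) = 3; dotted eighth note = 3; quarter note = 4; a full quarter-note triplet (3 notes) (three triplet quarters span one half) = 8.
Total: 4 + 20 + 3 + 3 + 4 + 8 = 42.
42 ÷ 8 = 5 complete bars with 2 sixteenth notes remaining.

2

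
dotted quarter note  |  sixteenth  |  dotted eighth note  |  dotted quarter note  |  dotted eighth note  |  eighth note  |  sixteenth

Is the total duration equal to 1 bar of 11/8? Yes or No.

Yes

One bar of 11/8 = 22 sixteenth notes.
Convert each value to sixteenth notes: dotted quarter note = 6; sixteenth = 1; dotted eighth note = 3; dotted quarter note = 6; dotted eighth note = 3; eighth note = 2; sixteenth = 1.
Adding: 6 + 1 + 3 + 6 + 3 + 2 + 1 = 22.
22 equals 22, so the answer is Yes.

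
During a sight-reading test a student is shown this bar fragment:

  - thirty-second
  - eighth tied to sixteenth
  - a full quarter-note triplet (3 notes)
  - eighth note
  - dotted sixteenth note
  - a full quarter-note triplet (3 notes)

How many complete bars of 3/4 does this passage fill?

One bar of 3/4 = 24 thirty-second notes.
Express everything in thirty-second notes: thirty-second = 1; eighth tied to sixteenth (eighth + sixteenth) = 6; a full quarter-note triplet (3 notes) (three triplet quarters span one half) = 16; eighth note = 4; dotted sixteenth note = 3; a full quarter-note triplet (3 notes) (three triplet quarters span one half) = 16.
Total: 1 + 6 + 16 + 4 + 3 + 16 = 46.
46 ÷ 24 = 1 complete bar with 22 left over.

1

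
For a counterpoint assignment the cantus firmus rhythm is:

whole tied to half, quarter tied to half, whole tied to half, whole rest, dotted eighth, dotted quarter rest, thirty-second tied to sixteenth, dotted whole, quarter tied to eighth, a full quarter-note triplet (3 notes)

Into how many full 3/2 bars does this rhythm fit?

One bar of 3/2 = 48 thirty-second notes.
Convert each value to thirty-second notes: whole tied to half (whole + half) = 48; quarter tied to half (quarter + half) = 24; whole tied to half (whole + half) = 48; whole rest = 32; dotted eighth = 6; dotted quarter rest = 12; thirty-second tied to sixteenth (thirty-second + sixteenth) = 3; dotted whole = 48; quarter tied to eighth (quarter + eighth) = 12; a full quarter-note triplet (3 notes) (three triplet quarters span one half) = 16.
Total: 48 + 24 + 48 + 32 + 6 + 12 + 3 + 48 + 12 + 16 = 249.
249 ÷ 48 = 5 complete bars with 9 left over.

5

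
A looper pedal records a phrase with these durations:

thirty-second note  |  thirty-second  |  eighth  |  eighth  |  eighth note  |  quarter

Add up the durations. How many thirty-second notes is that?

22

Each duration in thirty-second notes: thirty-second note = 1; thirty-second = 1; eighth = 4; eighth = 4; eighth note = 4; quarter = 8.
Altogether 1 + 1 + 4 + 4 + 4 + 8 = 22 thirty-second notes.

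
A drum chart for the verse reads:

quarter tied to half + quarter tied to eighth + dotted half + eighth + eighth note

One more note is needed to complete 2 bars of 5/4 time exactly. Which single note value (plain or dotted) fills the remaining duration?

dotted quarter note

2 bars of 5/4 = 20 eighth notes.
In eighth notes: quarter tied to half (quarter + half) = 6; quarter tied to eighth (quarter + eighth) = 3; dotted half = 6; eighth = 1; eighth note = 1.
Altogether 6 + 3 + 6 + 1 + 1 = 17.
Remaining: 20 − 17 = 3 eighth notes, which is a dotted quarter note.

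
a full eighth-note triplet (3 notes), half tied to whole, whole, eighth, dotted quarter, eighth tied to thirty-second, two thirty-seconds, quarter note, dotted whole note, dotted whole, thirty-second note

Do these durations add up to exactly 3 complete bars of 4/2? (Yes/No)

One bar of 4/2 = 64 thirty-second notes, so 3 bars = 192.
Express everything in thirty-second notes: a full eighth-note triplet (3 notes) (three triplet eighths span one quarter) = 8; half tied to whole (half + whole) = 48; whole = 32; eighth = 4; dotted quarter = 12; eighth tied to thirty-second (eighth + thirty-second) = 5; thirty-second = 1; thirty-second = 1; quarter note = 8; dotted whole note = 48; dotted whole = 48; thirty-second note = 1.
Sum: 8 + 48 + 32 + 4 + 12 + 5 + 1 + 1 + 8 + 48 + 48 + 1 = 216.
216 exceeds 192, so the answer is No.

No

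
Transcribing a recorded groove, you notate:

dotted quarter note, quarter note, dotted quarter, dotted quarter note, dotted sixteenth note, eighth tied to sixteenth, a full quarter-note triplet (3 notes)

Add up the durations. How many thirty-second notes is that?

In thirty-second notes: dotted quarter note = 12; quarter note = 8; dotted quarter = 12; dotted quarter note = 12; dotted sixteenth note = 3; eighth tied to sixteenth (eighth + sixteenth) = 6; a full quarter-note triplet (3 notes) (three triplet quarters span one half) = 16.
Altogether 12 + 8 + 12 + 12 + 3 + 6 + 16 = 69 thirty-second notes.

69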